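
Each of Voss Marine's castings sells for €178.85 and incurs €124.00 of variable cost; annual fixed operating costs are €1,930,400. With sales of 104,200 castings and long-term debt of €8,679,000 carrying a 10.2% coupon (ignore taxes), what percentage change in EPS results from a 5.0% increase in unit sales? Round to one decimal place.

At 104,200 units, contribution = 104,200 × €54.85 = €5,715,370.00.
Operating income = contribution − fixed costs = €5,715,370.00 − €1,930,400 = €3,784,970.00.
After interest of €885,258.00, pre-tax earnings = €2,899,712.00.
DCL = total CM / (EBIT − I) = €5,715,370.00 / €2,899,712.00 = 1.9710.
%ΔEPS = DCL × %ΔSales = 1.9710 × +5.0% = +9.9%.

+9.9%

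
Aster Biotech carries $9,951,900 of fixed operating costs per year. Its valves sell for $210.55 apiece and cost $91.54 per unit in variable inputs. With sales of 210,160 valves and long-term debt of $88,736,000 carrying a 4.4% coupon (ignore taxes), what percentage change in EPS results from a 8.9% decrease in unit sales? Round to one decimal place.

-20.0%

At 210,160 units, contribution = 210,160 × $119.01 = $25,011,141.60.
Subtracting fixed costs: EBIT = $25,011,141.60 − $9,951,900 = $15,059,241.60.
Interest = $3,904,384.00, so EBIT − I = $11,154,857.60.
DCL = total CM / (EBIT − I) = $25,011,141.60 / $11,154,857.60 = 2.2422.
%ΔEPS = DCL × %ΔSales = 2.2422 × -8.9% = -20.0%.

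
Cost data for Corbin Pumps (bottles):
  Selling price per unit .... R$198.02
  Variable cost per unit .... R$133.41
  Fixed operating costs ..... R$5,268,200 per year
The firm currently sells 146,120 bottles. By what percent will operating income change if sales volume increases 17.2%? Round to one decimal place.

Total contribution margin = 146,120 × R$64.61 = R$9,440,813.20.
Operating income = contribution − fixed costs = R$9,440,813.20 − R$5,268,200 = R$4,172,613.20.
Degree of operating leverage = R$9,440,813.20 / R$4,172,613.20 = 2.2626.
So EBIT moves 2.2626 × (+17.2%) = +38.9%.

+38.9%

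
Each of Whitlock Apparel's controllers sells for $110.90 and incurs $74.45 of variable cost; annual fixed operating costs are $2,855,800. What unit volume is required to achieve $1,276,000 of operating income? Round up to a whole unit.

Contribution margin per unit = $110.90 − $74.45 = $36.45.
Need Q such that Q × $36.45 − $2,855,800 = $1,276,000, i.e. Q = $4,131,800 / $36.45 = 113,355.28 → 113,356.

113,356 controllers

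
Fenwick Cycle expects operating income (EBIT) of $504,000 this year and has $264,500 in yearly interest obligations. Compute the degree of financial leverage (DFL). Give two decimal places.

Annual interest charges come to $264,500.00.
DFL = EBIT ÷ (EBIT − I) = $504,000 ÷ ($504,000 − $264,500.00) = $504,000 ÷ $239,500.00 = 2.1044.

2.10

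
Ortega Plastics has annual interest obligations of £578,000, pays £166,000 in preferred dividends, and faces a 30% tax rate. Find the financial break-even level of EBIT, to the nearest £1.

£815,143

Grossing the preferred dividend up to pre-tax terms: £166,000 / (1 − 0.30) = £237,142.86.
EPS = 0 when EBIT covers interest plus the pre-tax preferred burden: £578,000 + £237,142.86 = £815,142.86.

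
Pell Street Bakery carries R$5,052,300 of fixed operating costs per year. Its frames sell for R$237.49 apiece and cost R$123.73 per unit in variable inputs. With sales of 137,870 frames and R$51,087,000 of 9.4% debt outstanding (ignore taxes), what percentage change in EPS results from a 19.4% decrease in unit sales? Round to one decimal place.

At 137,870 units, contribution = 137,870 × R$113.76 = R$15,684,091.20.
Subtracting fixed costs: EBIT = R$15,684,091.20 − R$5,052,300 = R$10,631,791.20.
Interest = R$4,802,178.00, so EBIT − I = R$5,829,613.20.
Degree of combined leverage = contribution ÷ (EBIT − I) = R$15,684,091.20 ÷ R$5,829,613.20 = 2.6904.
EPS therefore changes by 2.6904 × (-19.4%) = -52.2%.

-52.2%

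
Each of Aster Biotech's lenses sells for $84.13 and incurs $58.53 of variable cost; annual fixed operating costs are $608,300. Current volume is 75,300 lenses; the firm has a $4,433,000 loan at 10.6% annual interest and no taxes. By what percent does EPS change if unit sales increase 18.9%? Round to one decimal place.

Contribution at this volume is 75,300 × $25.60 = $1,927,680.00.
EBIT = $1,927,680.00 − $608,300 = $1,319,380.00.
Interest = $469,898.00, so EBIT − I = $849,482.00.
Degree of combined leverage = contribution ÷ (EBIT − I) = $1,927,680.00 ÷ $849,482.00 = 2.2692.
%ΔEPS = DCL × %ΔSales = 2.2692 × +18.9% = +42.9%.

+42.9%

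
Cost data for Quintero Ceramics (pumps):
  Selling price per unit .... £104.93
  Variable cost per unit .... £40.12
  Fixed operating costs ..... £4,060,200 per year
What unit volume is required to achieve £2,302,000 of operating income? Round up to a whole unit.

98,167 pumps

Each unit contributes £104.93 − £40.12 = £64.81.
Required volume = (fixed costs + target profit) ÷ CM = (£4,060,200 + £2,302,000) ÷ £64.81 = 98,166.95, so 98,167 pumps.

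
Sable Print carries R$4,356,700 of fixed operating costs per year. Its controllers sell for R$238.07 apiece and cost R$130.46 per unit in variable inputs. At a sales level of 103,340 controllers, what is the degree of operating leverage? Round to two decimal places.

Contribution at this volume is 103,340 × R$107.61 = R$11,120,417.40.
Operating income = contribution − fixed costs = R$11,120,417.40 − R$4,356,700 = R$6,763,717.40.
So DOL = total CM / EBIT = R$11,120,417.40 / R$6,763,717.40 = 1.6441.

1.64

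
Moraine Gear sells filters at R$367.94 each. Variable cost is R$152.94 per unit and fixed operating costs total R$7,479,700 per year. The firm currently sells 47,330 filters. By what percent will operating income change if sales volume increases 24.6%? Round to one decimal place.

+92.8%

Total contribution margin = 47,330 × R$215.00 = R$10,175,950.00.
Operating income = contribution − fixed costs = R$10,175,950.00 − R$7,479,700 = R$2,696,250.00.
Degree of operating leverage = R$10,175,950.00 / R$2,696,250.00 = 3.7741.
Operating income changes by 3.7741 × +24.6% = +92.8%.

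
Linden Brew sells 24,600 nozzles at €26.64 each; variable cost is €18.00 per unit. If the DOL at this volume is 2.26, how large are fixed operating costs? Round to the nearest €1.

Contribution at this volume is 24,600 × €8.64 = €212,544.00.
DOL = contribution / EBIT, so EBIT = €212,544.00 / 2.26 = €94,046.02.
Fixed costs = CM − EBIT = €212,544.00 − €94,046.02 = €118,498.

€118,498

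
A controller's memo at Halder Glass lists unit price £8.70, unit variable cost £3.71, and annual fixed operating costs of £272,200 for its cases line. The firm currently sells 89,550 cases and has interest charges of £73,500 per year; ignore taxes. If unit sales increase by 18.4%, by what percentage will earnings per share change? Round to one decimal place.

At 89,550 units, contribution = 89,550 × £4.99 = £446,854.50.
Subtracting fixed costs: EBIT = £446,854.50 − £272,200 = £174,654.50.
Interest = £73,500.00, so EBIT − I = £101,154.50.
Degree of combined leverage = contribution ÷ (EBIT − I) = £446,854.50 ÷ £101,154.50 = 4.4175.
%ΔEPS = DCL × %ΔSales = 4.4175 × +18.4% = +81.3%.

+81.3%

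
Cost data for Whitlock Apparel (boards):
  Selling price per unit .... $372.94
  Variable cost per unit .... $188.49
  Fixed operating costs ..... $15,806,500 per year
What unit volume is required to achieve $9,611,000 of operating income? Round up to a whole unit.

137,802 boards

Unit CM = price − variable cost = $372.94 − $188.49 = $184.45.
Units = (FC + target) / CM = ($15,806,500 + $9,611,000) / $184.45 = 137,801.57, so 137,802 boards.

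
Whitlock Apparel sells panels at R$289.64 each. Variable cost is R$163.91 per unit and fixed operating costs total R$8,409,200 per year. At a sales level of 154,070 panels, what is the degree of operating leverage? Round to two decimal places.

Contribution at this volume is 154,070 × R$125.73 = R$19,371,221.10.
Operating income = contribution − fixed costs = R$19,371,221.10 − R$8,409,200 = R$10,962,021.10.
DOL = contribution ÷ EBIT = R$19,371,221.10 ÷ R$10,962,021.10 = 1.7671.

1.77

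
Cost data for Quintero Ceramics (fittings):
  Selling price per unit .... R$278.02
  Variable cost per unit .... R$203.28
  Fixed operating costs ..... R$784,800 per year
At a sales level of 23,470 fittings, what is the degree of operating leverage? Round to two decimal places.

1.81

Total contribution margin = 23,470 × R$74.74 = R$1,754,147.80.
Operating income = contribution − fixed costs = R$1,754,147.80 − R$784,800 = R$969,347.80.
Degree of operating leverage = R$1,754,147.80 / R$969,347.80 = 1.8096.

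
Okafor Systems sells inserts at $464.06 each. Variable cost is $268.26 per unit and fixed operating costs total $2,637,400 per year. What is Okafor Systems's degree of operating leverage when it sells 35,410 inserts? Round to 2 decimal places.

At 35,410 units, contribution = 35,410 × $195.80 = $6,933,278.00.
Subtracting fixed costs: EBIT = $6,933,278.00 − $2,637,400 = $4,295,878.00.
DOL = contribution ÷ EBIT = $6,933,278.00 ÷ $4,295,878.00 = 1.6139.

1.61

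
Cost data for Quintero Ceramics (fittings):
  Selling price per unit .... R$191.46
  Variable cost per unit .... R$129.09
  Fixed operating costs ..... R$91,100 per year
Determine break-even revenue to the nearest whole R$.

CM per unit = R$191.46 − R$129.09 = R$62.37; CM ratio = R$62.37 / R$191.46 = 0.3258.
Break-even revenue = fixed costs × price ÷ CM = R$91,100 × R$191.46 ÷ R$62.37 = R$279,654.

R$279,654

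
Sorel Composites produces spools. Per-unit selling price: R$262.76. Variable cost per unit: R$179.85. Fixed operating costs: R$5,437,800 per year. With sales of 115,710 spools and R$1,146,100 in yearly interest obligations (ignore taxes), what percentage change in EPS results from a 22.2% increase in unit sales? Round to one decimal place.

Contribution at this volume is 115,710 × R$82.91 = R$9,593,516.10.
Subtracting fixed costs: EBIT = R$9,593,516.10 − R$5,437,800 = R$4,155,716.10.
After interest of R$1,146,100.00, pre-tax earnings = R$3,009,616.10.
DCL = total CM / (EBIT − I) = R$9,593,516.10 / R$3,009,616.10 = 3.1876.
EPS therefore changes by 3.1876 × (+22.2%) = +70.8%.

+70.8%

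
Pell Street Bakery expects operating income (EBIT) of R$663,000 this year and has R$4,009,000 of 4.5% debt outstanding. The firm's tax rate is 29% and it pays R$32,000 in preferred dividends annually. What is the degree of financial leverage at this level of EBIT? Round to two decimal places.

Interest = R$180,405.00.
Preferred dividends grossed up pre-tax: R$32,000 / (1 − 0.29) = R$45,070.42.
DFL = EBIT ÷ [EBIT − I − D_p/(1−t)] = R$663,000 ÷ [R$663,000 − R$180,405.00 − R$45,070.42] = R$663,000 ÷ R$437,524.58 = 1.5153.

1.52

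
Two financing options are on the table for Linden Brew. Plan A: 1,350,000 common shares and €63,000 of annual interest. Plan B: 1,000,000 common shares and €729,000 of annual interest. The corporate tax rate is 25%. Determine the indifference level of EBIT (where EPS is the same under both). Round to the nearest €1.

€2,631,857

Set EPS_A = EPS_B: (EBIT − €63,000)(1 − 0.25) ÷ 1,350,000 = (EBIT − €729,000)(1 − 0.25) ÷ 1,000,000.
Cancelling (1 − t) and cross-multiplying: 1,000,000·(EBIT − 63,000) = 1,350,000·(EBIT − 729,000).
Solving, EBIT = (729,000·1,350,000 − 63,000·1,000,000) / (1,350,000 − 1,000,000) = 921,150,000,000 / 350,000 = 2,631,857.14.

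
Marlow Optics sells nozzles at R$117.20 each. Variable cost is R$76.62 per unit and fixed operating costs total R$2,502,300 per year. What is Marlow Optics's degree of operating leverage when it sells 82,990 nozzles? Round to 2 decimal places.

3.89

At 82,990 units, contribution = 82,990 × R$40.58 = R$3,367,734.20.
Operating income = contribution − fixed costs = R$3,367,734.20 − R$2,502,300 = R$865,434.20.
So DOL = total CM / EBIT = R$3,367,734.20 / R$865,434.20 = 3.8914.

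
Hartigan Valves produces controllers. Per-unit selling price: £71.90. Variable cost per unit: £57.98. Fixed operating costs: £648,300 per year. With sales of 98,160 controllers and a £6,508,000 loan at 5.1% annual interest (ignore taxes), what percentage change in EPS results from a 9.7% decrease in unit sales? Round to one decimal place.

Total contribution margin = 98,160 × £13.92 = £1,366,387.20.
EBIT = £1,366,387.20 − £648,300 = £718,087.20.
After interest of £331,908.00, pre-tax earnings = £386,179.20.
DCL = total CM / (EBIT − I) = £1,366,387.20 / £386,179.20 = 3.5382.
%ΔEPS = DCL × %ΔSales = 3.5382 × -9.7% = -34.3%.

-34.3%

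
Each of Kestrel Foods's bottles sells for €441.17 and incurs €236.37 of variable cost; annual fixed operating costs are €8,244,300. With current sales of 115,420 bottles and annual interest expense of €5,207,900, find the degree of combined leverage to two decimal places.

At 115,420 units, contribution = 115,420 × €204.80 = €23,638,016.00.
EBIT = €23,638,016.00 − €8,244,300 = €15,393,716.00. Interest = €5,207,900.00, so EBIT − I = €10,185,816.00.
DCL = contribution ÷ (EBIT − I) = €23,638,016.00 ÷ €10,185,816.00 = 2.3207.

2.32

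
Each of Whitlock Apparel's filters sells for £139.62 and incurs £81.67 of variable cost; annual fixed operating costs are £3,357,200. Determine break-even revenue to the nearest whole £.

£8,088,564

Contribution margin per unit = £139.62 − £81.67 = £57.95, a CM ratio of £57.95 ÷ £139.62 = 0.4151.
Break-even sales = FC ÷ CM ratio = £3,357,200 × £139.62 / £57.95 = £8,088,564.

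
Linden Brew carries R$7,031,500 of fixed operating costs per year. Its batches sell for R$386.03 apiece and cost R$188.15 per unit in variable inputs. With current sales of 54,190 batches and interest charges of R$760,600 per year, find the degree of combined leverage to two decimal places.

3.66

At 54,190 units, contribution = 54,190 × R$197.88 = R$10,723,117.20.
Subtracting fixed costs: EBIT = R$10,723,117.20 − R$7,031,500 = R$3,691,617.20. Interest = R$760,600.00.
DOL = R$10,723,117.20 ÷ R$3,691,617.20 = 2.9047; DFL = R$3,691,617.20 ÷ R$2,931,017.20 = 1.2595.
Combined leverage = 2.9047 × 1.2595 = 3.6585.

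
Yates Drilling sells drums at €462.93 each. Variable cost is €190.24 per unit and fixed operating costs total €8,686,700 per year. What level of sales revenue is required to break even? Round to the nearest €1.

€14,746,907

CM per unit = €462.93 − €190.24 = €272.69; CM ratio = €272.69 / €462.93 = 0.5891.
Break-even revenue = fixed costs × price ÷ CM = €8,686,700 × €462.93 ÷ €272.69 = €14,746,907.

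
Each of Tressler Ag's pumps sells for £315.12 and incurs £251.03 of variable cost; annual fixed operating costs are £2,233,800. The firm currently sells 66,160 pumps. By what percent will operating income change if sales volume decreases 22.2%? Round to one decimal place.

At 66,160 units, contribution = 66,160 × £64.09 = £4,240,194.40.
EBIT = £4,240,194.40 − £2,233,800 = £2,006,394.40.
Degree of operating leverage = £4,240,194.40 / £2,006,394.40 = 2.1133.
%ΔEBIT = DOL × %ΔSales = 2.1133 × -22.2% = -46.9%.

-46.9%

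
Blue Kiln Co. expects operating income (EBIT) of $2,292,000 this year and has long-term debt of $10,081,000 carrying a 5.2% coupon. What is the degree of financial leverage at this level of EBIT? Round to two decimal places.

Annual interest charges come to $524,212.00.
Degree of financial leverage = EBIT / (EBIT − interest) = $2,292,000 / $1,767,788.00 = 1.2965.

1.30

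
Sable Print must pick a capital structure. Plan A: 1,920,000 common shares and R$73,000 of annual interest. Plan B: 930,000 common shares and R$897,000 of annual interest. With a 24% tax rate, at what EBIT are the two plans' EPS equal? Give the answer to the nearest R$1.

R$1,671,061

At indifference, (EBIT − 73,000)(1 − t)/1,920,000 = (EBIT − 897,000)(1 − t)/930,000.
The (1 − t) factor cancels: (EBIT − 73,000) × 930,000 = (EBIT − 897,000) × 1,920,000.
EBIT × (1,920,000 − 930,000) = 897,000 × 1,920,000 − 73,000 × 930,000 = 1,654,350,000,000, so EBIT = 1,654,350,000,000 ÷ 990,000 = 1,671,060.61.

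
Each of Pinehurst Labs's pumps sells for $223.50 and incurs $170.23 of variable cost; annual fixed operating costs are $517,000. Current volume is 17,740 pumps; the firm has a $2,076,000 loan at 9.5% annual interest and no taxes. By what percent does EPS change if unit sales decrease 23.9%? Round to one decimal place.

-97.9%

At 17,740 units, contribution = 17,740 × $53.27 = $945,009.80.
Subtracting fixed costs: EBIT = $945,009.80 − $517,000 = $428,009.80.
After interest of $197,220.00, pre-tax earnings = $230,789.80.
DCL = total CM / (EBIT − I) = $945,009.80 / $230,789.80 = 4.0947.
%ΔEPS = DCL × %ΔSales = 4.0947 × -23.9% = -97.9%.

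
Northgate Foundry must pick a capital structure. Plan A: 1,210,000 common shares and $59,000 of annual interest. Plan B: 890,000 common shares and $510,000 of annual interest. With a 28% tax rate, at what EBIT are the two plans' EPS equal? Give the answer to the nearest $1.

Set EPS_A = EPS_B: (EBIT − $59,000)(1 − 0.28) ÷ 1,210,000 = (EBIT − $510,000)(1 − 0.28) ÷ 890,000.
Cancelling (1 − t) and cross-multiplying: 890,000·(EBIT − 59,000) = 1,210,000·(EBIT − 510,000).
EBIT × (1,210,000 − 890,000) = 510,000 × 1,210,000 − 59,000 × 890,000 = 564,590,000,000, so EBIT = 564,590,000,000 ÷ 320,000 = 1,764,343.75.

$1,764,344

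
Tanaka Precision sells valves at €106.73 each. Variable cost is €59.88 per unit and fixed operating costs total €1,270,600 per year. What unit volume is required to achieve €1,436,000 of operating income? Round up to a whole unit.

Contribution margin per unit = €106.73 − €59.88 = €46.85.
Required volume = (fixed costs + target profit) ÷ CM = (€1,270,600 + €1,436,000) ÷ €46.85 = 57,771.61, so 57,772 valves.

57,772 valves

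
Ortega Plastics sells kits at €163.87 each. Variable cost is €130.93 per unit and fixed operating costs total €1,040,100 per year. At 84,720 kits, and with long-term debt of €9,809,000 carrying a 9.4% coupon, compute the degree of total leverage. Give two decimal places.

3.37

Contribution at this volume is 84,720 × €32.94 = €2,790,676.80.
EBIT = €2,790,676.80 − €1,040,100 = €1,750,576.80. Interest = €922,046.00, so EBIT − I = €828,530.80.
DCL = contribution ÷ (EBIT − I) = €2,790,676.80 ÷ €828,530.80 = 3.3682.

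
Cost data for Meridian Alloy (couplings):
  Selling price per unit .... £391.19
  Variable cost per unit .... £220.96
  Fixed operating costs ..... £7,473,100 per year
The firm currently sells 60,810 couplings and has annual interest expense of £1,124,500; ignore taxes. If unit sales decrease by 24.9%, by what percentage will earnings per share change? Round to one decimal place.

-146.9%

Total contribution margin = 60,810 × £170.23 = £10,351,686.30.
Operating income = contribution − fixed costs = £10,351,686.30 − £7,473,100 = £2,878,586.30.
After interest of £1,124,500.00, pre-tax earnings = £1,754,086.30.
DCL = total CM / (EBIT − I) = £10,351,686.30 / £1,754,086.30 = 5.9015.
EPS therefore changes by 5.9015 × (-24.9%) = -146.9%.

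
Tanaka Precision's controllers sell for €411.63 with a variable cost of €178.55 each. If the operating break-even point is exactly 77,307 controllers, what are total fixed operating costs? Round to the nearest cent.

€18,018,715.56

Contribution margin per unit = €411.63 − €178.55 = €233.08.
Fixed costs = break-even units × CM = 77,307 × €233.08 = €18,018,715.56.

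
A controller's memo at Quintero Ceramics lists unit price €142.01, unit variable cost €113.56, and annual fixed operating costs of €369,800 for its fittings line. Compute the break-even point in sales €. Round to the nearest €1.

Contribution margin per unit = €142.01 − €113.56 = €28.45, a CM ratio of €28.45 ÷ €142.01 = 0.2003.
Break-even sales = FC ÷ CM ratio = €369,800 × €142.01 / €28.45 = €1,845,880.

€1,845,880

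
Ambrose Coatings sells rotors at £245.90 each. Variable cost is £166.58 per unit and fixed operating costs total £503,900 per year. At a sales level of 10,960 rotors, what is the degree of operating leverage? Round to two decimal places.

2.38

Total contribution margin = 10,960 × £79.32 = £869,347.20.
Operating income = contribution − fixed costs = £869,347.20 − £503,900 = £365,447.20.
DOL = contribution ÷ EBIT = £869,347.20 ÷ £365,447.20 = 2.3789.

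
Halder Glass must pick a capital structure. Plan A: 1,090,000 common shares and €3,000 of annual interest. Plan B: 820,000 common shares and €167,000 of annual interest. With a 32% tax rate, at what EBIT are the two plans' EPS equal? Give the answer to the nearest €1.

At indifference, (EBIT − 3,000)(1 − t)/1,090,000 = (EBIT − 167,000)(1 − t)/820,000.
Cancelling (1 − t) and cross-multiplying: 820,000·(EBIT − 3,000) = 1,090,000·(EBIT − 167,000).
EBIT × (1,090,000 − 820,000) = 167,000 × 1,090,000 − 3,000 × 820,000 = 179,570,000,000, so EBIT = 179,570,000,000 ÷ 270,000 = 665,074.07.

€665,074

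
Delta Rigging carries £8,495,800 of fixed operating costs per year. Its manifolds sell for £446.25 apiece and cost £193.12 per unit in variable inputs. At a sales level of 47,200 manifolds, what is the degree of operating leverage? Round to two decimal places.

Contribution at this volume is 47,200 × £253.13 = £11,947,736.00.
EBIT = £11,947,736.00 − £8,495,800 = £3,451,936.00.
Degree of operating leverage = £11,947,736.00 / £3,451,936.00 = 3.4612.

3.46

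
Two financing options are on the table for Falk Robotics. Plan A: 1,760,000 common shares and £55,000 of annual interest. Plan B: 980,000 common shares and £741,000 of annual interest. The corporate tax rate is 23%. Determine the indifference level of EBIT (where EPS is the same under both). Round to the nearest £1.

Set EPS_A = EPS_B: (EBIT − £55,000)(1 − 0.23) ÷ 1,760,000 = (EBIT − £741,000)(1 − 0.23) ÷ 980,000.
The (1 − t) factor cancels: (EBIT − 55,000) × 980,000 = (EBIT − 741,000) × 1,760,000.
EBIT × (1,760,000 − 980,000) = 741,000 × 1,760,000 − 55,000 × 980,000 = 1,250,260,000,000, so EBIT = 1,250,260,000,000 ÷ 780,000 = 1,602,897.44.

£1,602,897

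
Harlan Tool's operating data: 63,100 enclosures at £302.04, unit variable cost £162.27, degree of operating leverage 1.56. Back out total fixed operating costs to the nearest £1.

At 63,100 units, contribution = 63,100 × £139.77 = £8,819,487.00.
DOL = contribution / EBIT, so EBIT = £8,819,487.00 / 1.56 = £5,653,517.31.
And FC = contribution − EBIT = £8,819,487.00 − £5,653,517.31 = £3,165,970.

£3,165,970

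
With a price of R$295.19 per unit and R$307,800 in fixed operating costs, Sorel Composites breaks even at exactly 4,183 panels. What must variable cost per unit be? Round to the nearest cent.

Contribution per unit must be FC / Q = R$307,800 / 4,183 = R$73.5836.
Variable cost per unit = R$295.19 − R$73.5836 = R$221.61.

R$221.61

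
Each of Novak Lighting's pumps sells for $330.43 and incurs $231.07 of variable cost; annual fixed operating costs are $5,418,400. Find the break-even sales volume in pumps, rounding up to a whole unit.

54,534 pumps

Each unit contributes $330.43 − $231.07 = $99.36.
Break-even Q = $5,418,400 / $99.36 = 54,533.01 → 54,534 pumps.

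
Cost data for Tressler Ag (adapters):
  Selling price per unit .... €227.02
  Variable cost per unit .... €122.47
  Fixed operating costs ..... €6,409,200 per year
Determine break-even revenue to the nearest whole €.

CM per unit = €227.02 − €122.47 = €104.55; CM ratio = €104.55 / €227.02 = 0.4605.
Break-even revenue = fixed costs × price ÷ CM = €6,409,200 × €227.02 ÷ €104.55 = €13,916,945.

€13,916,945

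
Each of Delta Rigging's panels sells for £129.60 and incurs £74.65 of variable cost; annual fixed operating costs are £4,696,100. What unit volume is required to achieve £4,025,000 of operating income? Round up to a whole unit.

158,710 panels

Contribution margin per unit = £129.60 − £74.65 = £54.95.
Required volume = (fixed costs + target profit) ÷ CM = (£4,696,100 + £4,025,000) ÷ £54.95 = 158,709.74, so 158,710 panels.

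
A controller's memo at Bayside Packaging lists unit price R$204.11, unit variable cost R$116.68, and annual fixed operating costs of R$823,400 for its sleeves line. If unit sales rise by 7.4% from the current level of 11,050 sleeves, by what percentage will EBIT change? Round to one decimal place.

+50.1%

At 11,050 units, contribution = 11,050 × R$87.43 = R$966,101.50.
EBIT = R$966,101.50 − R$823,400 = R$142,701.50.
Degree of operating leverage = R$966,101.50 / R$142,701.50 = 6.7701.
So EBIT moves 6.7701 × (+7.4%) = +50.1%.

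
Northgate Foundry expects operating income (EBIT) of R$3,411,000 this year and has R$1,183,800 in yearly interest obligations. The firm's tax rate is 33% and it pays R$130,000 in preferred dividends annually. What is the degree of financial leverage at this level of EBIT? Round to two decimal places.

Interest = R$1,183,800.00.
Preferred dividends grossed up pre-tax: R$130,000 / (1 − 0.33) = R$194,029.85.
DFL = EBIT ÷ [EBIT − I − D_p/(1−t)] = R$3,411,000 ÷ [R$3,411,000 − R$1,183,800.00 − R$194,029.85] = R$3,411,000 ÷ R$2,033,170.15 = 1.6777.

1.68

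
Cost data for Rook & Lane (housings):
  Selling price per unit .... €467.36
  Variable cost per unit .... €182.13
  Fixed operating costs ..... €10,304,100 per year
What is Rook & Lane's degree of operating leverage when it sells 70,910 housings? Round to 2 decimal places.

2.04

Contribution at this volume is 70,910 × €285.23 = €20,225,659.30.
EBIT = €20,225,659.30 − €10,304,100 = €9,921,559.30.
Degree of operating leverage = €20,225,659.30 / €9,921,559.30 = 2.0386.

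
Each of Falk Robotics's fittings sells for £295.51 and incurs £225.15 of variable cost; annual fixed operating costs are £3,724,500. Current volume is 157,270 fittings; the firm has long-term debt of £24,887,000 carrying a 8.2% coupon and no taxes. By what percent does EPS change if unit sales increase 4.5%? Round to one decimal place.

+9.4%

At 157,270 units, contribution = 157,270 × £70.36 = £11,065,517.20.
Subtracting fixed costs: EBIT = £11,065,517.20 − £3,724,500 = £7,341,017.20.
After interest of £2,040,734.00, pre-tax earnings = £5,300,283.20.
DCL = total CM / (EBIT − I) = £11,065,517.20 / £5,300,283.20 = 2.0877.
EPS therefore changes by 2.0877 × (+4.5%) = +9.4%.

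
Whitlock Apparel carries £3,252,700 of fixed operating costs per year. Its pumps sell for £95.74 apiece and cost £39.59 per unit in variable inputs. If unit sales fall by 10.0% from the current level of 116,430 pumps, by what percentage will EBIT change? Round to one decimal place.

-19.9%

Contribution at this volume is 116,430 × £56.15 = £6,537,544.50.
EBIT = £6,537,544.50 − £3,252,700 = £3,284,844.50.
DOL = contribution ÷ EBIT = £6,537,544.50 ÷ £3,284,844.50 = 1.9902.
Operating income changes by 1.9902 × -10.0% = -19.9%.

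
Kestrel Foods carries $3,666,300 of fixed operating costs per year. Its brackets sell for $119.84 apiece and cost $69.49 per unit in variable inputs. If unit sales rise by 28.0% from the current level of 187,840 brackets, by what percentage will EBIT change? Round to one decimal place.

+45.7%

At 187,840 units, contribution = 187,840 × $50.35 = $9,457,744.00.
Subtracting fixed costs: EBIT = $9,457,744.00 − $3,666,300 = $5,791,444.00.
Degree of operating leverage = $9,457,744.00 / $5,791,444.00 = 1.6331.
%ΔEBIT = DOL × %ΔSales = 1.6331 × +28.0% = +45.7%.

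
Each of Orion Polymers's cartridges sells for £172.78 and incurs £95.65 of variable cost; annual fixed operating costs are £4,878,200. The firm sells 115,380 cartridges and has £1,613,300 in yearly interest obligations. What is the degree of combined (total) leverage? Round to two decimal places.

Total contribution margin = 115,380 × £77.13 = £8,899,259.40.
Subtracting fixed costs: EBIT = £8,899,259.40 − £4,878,200 = £4,021,059.40. Interest = £1,613,300.00.
DOL = £8,899,259.40 ÷ £4,021,059.40 = 2.2132; DFL = £4,021,059.40 ÷ £2,407,759.40 = 1.6700.
DCL = DOL × DFL = 2.2132 × 1.6700 = 3.6960.

3.70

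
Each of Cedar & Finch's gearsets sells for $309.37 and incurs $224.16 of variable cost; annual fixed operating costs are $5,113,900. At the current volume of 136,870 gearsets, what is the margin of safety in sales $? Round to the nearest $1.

$23,776,552

Contribution margin per unit = $309.37 − $224.16 = $85.21. Break-even units = $5,113,900 ÷ $85.21 = 60,015.26; break-even revenue = 60,015.26 × $309.37 = $18,566,919.88.
Actual sales revenue = 136,870 × $309.37 = $42,343,471.90.
Margin of safety = $42,343,471.90 − $18,566,919.88 = $23,776,552.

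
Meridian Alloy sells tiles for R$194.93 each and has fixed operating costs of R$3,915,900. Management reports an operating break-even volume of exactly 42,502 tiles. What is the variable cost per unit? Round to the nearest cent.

At break-even, FC = Q × (P − VC), so P − VC = R$3,915,900 ÷ 42,502 = R$92.1345.
Variable cost per unit = R$194.93 − R$92.1345 = R$102.80.

R$102.80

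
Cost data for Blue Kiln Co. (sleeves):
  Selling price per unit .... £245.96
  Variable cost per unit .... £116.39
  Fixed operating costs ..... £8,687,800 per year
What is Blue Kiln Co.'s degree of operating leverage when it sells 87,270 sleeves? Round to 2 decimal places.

4.32

At 87,270 units, contribution = 87,270 × £129.57 = £11,307,573.90.
Operating income = contribution − fixed costs = £11,307,573.90 − £8,687,800 = £2,619,773.90.
So DOL = total CM / EBIT = £11,307,573.90 / £2,619,773.90 = 4.3162.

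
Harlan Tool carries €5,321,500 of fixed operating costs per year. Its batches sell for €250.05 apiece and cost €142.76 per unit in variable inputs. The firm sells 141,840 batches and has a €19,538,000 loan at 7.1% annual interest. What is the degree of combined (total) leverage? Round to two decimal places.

1.79

At 141,840 units, contribution = 141,840 × €107.29 = €15,218,013.60.
EBIT = €15,218,013.60 − €5,321,500 = €9,896,513.60. Interest = €1,387,198.00.
DOL = €15,218,013.60 ÷ €9,896,513.60 = 1.5377; DFL = €9,896,513.60 ÷ €8,509,315.60 = 1.1630.
Combined leverage = 1.5377 × 1.1630 = 1.7883.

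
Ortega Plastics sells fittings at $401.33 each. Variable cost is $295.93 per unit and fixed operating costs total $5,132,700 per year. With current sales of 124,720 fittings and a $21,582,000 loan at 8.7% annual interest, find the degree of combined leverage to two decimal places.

2.14

Total contribution margin = 124,720 × $105.40 = $13,145,488.00.
EBIT = $13,145,488.00 − $5,132,700 = $8,012,788.00. Interest = $1,877,634.00, so EBIT − I = $6,135,154.00.
Degree of total leverage = total CM / (EBIT − interest) = $13,145,488.00 / $6,135,154.00 = 2.1427.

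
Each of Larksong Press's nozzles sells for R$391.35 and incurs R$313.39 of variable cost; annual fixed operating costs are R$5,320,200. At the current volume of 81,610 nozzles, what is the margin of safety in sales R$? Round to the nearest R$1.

R$5,231,297

Unit CM = price − variable cost = R$391.35 − R$313.39 = R$77.96. Break-even units = R$5,320,200 ÷ R$77.96 = 68,242.69; break-even revenue = 68,242.69 × R$391.35 = R$26,706,776.17.
Actual sales revenue = 81,610 × R$391.35 = R$31,938,073.50.
Margin of safety = R$31,938,073.50 − R$26,706,776.17 = R$5,231,297.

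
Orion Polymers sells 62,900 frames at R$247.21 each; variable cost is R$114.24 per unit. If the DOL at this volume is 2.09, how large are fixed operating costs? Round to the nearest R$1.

R$4,361,989

Contribution at this volume is 62,900 × R$132.97 = R$8,363,813.00.
Since DOL = CM ÷ EBIT, EBIT = R$8,363,813.00 ÷ 2.09 = R$4,001,824.40.
Fixed costs = CM − EBIT = R$8,363,813.00 − R$4,001,824.40 = R$4,361,989.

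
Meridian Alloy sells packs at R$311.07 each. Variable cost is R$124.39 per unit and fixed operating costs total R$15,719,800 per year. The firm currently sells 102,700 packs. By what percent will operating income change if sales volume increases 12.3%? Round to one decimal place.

Contribution at this volume is 102,700 × R$186.68 = R$19,172,036.00.
Operating income = contribution − fixed costs = R$19,172,036.00 − R$15,719,800 = R$3,452,236.00.
DOL = contribution ÷ EBIT = R$19,172,036.00 ÷ R$3,452,236.00 = 5.5535.
Operating income changes by 5.5535 × +12.3% = +68.3%.

+68.3%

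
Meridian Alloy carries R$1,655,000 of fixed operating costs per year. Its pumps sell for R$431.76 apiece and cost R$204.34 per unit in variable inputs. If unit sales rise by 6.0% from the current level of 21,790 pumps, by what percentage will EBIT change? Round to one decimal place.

Contribution at this volume is 21,790 × R$227.42 = R$4,955,481.80.
Operating income = contribution − fixed costs = R$4,955,481.80 − R$1,655,000 = R$3,300,481.80.
DOL = contribution ÷ EBIT = R$4,955,481.80 ÷ R$3,300,481.80 = 1.5014.
Operating income changes by 1.5014 × +6.0% = +9.0%.

+9.0%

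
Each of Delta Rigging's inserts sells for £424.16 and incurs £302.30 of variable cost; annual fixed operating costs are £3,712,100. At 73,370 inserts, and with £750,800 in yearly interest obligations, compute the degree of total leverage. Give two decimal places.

At 73,370 units, contribution = 73,370 × £121.86 = £8,940,868.20.
Subtracting fixed costs: EBIT = £8,940,868.20 − £3,712,100 = £5,228,768.20. Interest = £750,800.00, so EBIT − I = £4,477,968.20.
Degree of total leverage = total CM / (EBIT − interest) = £8,940,868.20 / £4,477,968.20 = 1.9966.

2.00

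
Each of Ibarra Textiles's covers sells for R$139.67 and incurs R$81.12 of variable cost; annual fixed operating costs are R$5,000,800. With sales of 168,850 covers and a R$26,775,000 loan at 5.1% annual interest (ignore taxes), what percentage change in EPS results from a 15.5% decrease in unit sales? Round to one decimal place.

Total contribution margin = 168,850 × R$58.55 = R$9,886,167.50.
Subtracting fixed costs: EBIT = R$9,886,167.50 − R$5,000,800 = R$4,885,367.50.
After interest of R$1,365,525.00, pre-tax earnings = R$3,519,842.50.
DCL = total CM / (EBIT − I) = R$9,886,167.50 / R$3,519,842.50 = 2.8087.
EPS therefore changes by 2.8087 × (-15.5%) = -43.5%.

-43.5%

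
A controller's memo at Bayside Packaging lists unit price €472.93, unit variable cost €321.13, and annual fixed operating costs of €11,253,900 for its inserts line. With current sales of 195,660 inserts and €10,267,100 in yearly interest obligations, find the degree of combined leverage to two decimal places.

Contribution at this volume is 195,660 × €151.80 = €29,701,188.00.
Operating income = contribution − fixed costs = €29,701,188.00 − €11,253,900 = €18,447,288.00. Interest = €10,267,100.00.
DOL = €29,701,188.00 ÷ €18,447,288.00 = 1.6101; DFL = €18,447,288.00 ÷ €8,180,188.00 = 2.2551.
DCL = DOL × DFL = 1.6101 × 2.2551 = 3.6309.

3.63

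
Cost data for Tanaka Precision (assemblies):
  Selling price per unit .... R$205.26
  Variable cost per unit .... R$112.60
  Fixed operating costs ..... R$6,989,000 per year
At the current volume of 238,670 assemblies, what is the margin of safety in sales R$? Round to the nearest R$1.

R$33,507,404

Each unit contributes R$205.26 − R$112.60 = R$92.66. Break-even units = R$6,989,000 ÷ R$92.66 = 75,426.29; break-even revenue = 75,426.29 × R$205.26 = R$15,482,000.22.
Actual sales revenue = 238,670 × R$205.26 = R$48,989,404.20.
Margin of safety = R$48,989,404.20 − R$15,482,000.22 = R$33,507,404.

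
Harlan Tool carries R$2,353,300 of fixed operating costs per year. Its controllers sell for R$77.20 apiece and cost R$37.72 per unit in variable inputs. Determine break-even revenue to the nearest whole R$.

Contribution margin per unit = R$77.20 − R$37.72 = R$39.48, a CM ratio of R$39.48 ÷ R$77.20 = 0.5114.
Break-even revenue = fixed costs × price ÷ CM = R$2,353,300 × R$77.20 ÷ R$39.48 = R$4,601,691.

R$4,601,691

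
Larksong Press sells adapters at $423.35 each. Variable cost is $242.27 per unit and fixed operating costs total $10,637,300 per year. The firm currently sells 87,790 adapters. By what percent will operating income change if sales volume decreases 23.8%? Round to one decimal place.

At 87,790 units, contribution = 87,790 × $181.08 = $15,897,013.20.
EBIT = $15,897,013.20 − $10,637,300 = $5,259,713.20.
DOL = contribution ÷ EBIT = $15,897,013.20 ÷ $5,259,713.20 = 3.0224.
Operating income changes by 3.0224 × -23.8% = -71.9%.

-71.9%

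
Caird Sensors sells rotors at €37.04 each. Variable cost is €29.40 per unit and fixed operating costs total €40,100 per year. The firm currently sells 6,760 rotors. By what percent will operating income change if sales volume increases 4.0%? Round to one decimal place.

At 6,760 units, contribution = 6,760 × €7.64 = €51,646.40.
Subtracting fixed costs: EBIT = €51,646.40 − €40,100 = €11,546.40.
So DOL = total CM / EBIT = €51,646.40 / €11,546.40 = 4.4729.
Operating income changes by 4.4729 × +4.0% = +17.9%.

+17.9%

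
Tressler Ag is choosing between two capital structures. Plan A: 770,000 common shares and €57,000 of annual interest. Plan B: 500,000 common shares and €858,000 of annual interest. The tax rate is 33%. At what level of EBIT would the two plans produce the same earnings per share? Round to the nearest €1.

€2,341,333

At indifference, (EBIT − 57,000)(1 − t)/770,000 = (EBIT − 858,000)(1 − t)/500,000.
The (1 − t) factor cancels: (EBIT − 57,000) × 500,000 = (EBIT − 858,000) × 770,000.
EBIT × (770,000 − 500,000) = 858,000 × 770,000 − 57,000 × 500,000 = 632,160,000,000, so EBIT = 632,160,000,000 ÷ 270,000 = 2,341,333.33.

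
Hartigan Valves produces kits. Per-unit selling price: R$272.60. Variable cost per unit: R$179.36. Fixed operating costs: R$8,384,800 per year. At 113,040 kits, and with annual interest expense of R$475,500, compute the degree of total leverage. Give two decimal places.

6.28

Contribution at this volume is 113,040 × R$93.24 = R$10,539,849.60.
Subtracting fixed costs: EBIT = R$10,539,849.60 − R$8,384,800 = R$2,155,049.60. Interest = R$475,500.00, so EBIT − I = R$1,679,549.60.
DCL = contribution ÷ (EBIT − I) = R$10,539,849.60 ÷ R$1,679,549.60 = 6.2754.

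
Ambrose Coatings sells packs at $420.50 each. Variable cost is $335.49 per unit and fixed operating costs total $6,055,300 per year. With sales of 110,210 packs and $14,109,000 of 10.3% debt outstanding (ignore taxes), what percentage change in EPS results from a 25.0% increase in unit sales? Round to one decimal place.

+125.9%

Total contribution margin = 110,210 × $85.01 = $9,368,952.10.
EBIT = $9,368,952.10 − $6,055,300 = $3,313,652.10.
Interest = $1,453,227.00, so EBIT − I = $1,860,425.10.
Degree of combined leverage = contribution ÷ (EBIT − I) = $9,368,952.10 ÷ $1,860,425.10 = 5.0359.
%ΔEPS = DCL × %ΔSales = 5.0359 × +25.0% = +125.9%.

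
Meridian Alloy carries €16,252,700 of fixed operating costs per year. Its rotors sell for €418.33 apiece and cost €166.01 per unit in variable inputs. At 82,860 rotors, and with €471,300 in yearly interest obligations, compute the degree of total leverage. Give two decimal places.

At 82,860 units, contribution = 82,860 × €252.32 = €20,907,235.20.
EBIT = €20,907,235.20 − €16,252,700 = €4,654,535.20. Interest = €471,300.00, so EBIT − I = €4,183,235.20.
DCL = contribution ÷ (EBIT − I) = €20,907,235.20 ÷ €4,183,235.20 = 4.9979.

5.00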